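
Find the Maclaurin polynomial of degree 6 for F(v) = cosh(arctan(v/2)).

29*v^6/9216 - 7*v^4/384 + v^2/8 + 1

Let u equal the inner series; expand the outer function in u and truncate.
F(0) = 1
F′(0) = 0
F′′(0) = 1/4
F′′′(0) = 0
F^(4)(0) = -7/16
F^(5)(0) = 0
F^(6)(0) = 145/64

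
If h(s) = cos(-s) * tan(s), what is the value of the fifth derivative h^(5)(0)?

Write out both Maclaurin series and multiply, keeping only the needed powers.
The coefficient of s^5 in the expansion is 1/120, so h^(5)(0) = 5! * (1/120) = 1.

1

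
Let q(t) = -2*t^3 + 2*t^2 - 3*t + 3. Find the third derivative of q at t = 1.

-12

Apply the Taylor formula c_k = f^(k)(a)/k!.
From the series, [(t - 1)^3] q = -2; multiply by 3! = 6 to get -12.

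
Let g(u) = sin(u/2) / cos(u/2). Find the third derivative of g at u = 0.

Divide the numerator series by the denominator series (power-series long division).
The coefficient of u^3 in the expansion is 1/24, so g′′′(0) = 3! * (1/24) = 1/4.

1/4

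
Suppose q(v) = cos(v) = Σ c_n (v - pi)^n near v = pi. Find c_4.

Compute the successive derivatives at the expansion point and divide by k!.

-1/24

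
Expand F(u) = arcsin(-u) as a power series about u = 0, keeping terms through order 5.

-3*u^5/40 - u^3/6 - u

F(0) = 0
F′(0) = -1
F′′(0) = 0
F′′′(0) = -1
F^(4)(0) = 0
F^(5)(0) = -9
Then c_k = F^(k)(0)/k! gives each Taylor coefficient.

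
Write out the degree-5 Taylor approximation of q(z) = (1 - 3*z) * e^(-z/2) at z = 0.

Multiply each power in the prefactor through the base expansion.
q(0) = 1
q′(0) = -7/2
q′′(0) = 13/4
q′′′(0) = -19/8
q^(4)(0) = 25/16
q^(5)(0) = -31/32
The Taylor polynomial is Σ q^(k)(0)/k! · z^k.

-31*z^5/3840 + 25*z^4/384 - 19*z^3/48 + 13*z^2/8 - 7*z/2 + 1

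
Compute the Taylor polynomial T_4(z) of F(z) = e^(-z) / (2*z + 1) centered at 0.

Use 1/(1 - r) = Σ r^k on the denominator, then take the Cauchy product.
F(0) = 1
F′(0) = -3
F′′(0) = 13
F′′′(0) = -79
F^(4)(0) = 633

211*z^4/8 - 79*z^3/6 + 13*z^2/2 - 3*z + 1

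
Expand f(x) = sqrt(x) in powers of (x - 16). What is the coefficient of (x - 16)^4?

-5/2097152

[(x - 16)^0] = 4;  [(x - 16)^1] = 1/8;  [(x - 16)^2] = -1/512;  [(x - 16)^3] = 1/16384;  [(x - 16)^4] = -5/2097152.
So c_4 = f^(4)(16)/4! = -5/2097152.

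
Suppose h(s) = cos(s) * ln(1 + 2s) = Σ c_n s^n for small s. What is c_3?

5/3

Take the Cauchy product of the two expansions.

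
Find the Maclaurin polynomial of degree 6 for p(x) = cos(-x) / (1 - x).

389*x^6/720 + 13*x^5/24 + 13*x^4/24 + x^3/2 + x^2/2 + x + 1

Multiply the numerator's expansion by the denominator's geometric series.
p(0) = 1
p′(0) = 1
p′′(0) = 1
p′′′(0) = 3
p^(4)(0) = 13
p^(5)(0) = 65
p^(6)(0) = 389
The Taylor polynomial is Σ p^(k)(0)/k! · x^k.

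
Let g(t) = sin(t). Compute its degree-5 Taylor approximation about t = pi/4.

Differentiate repeatedly and evaluate at the center.
g(pi/4) = sqrt(2)/2
g′(pi/4) = sqrt(2)/2
g′′(pi/4) = -sqrt(2)/2
g′′′(pi/4) = -sqrt(2)/2
g^(4)(pi/4) = sqrt(2)/2
g^(5)(pi/4) = sqrt(2)/2

sqrt(2)*(t - pi/4)^5/240 + sqrt(2)*(t - pi/4)^4/48 - sqrt(2)*(t - pi/4)^3/12 - sqrt(2)*(t - pi/4)^2/4 + sqrt(2)*(t - pi/4)/2 + sqrt(2)/2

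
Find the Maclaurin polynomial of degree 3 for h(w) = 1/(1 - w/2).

[w^0] = 1;  [w^1] = 1/2;  [w^2] = 1/4;  [w^3] = 1/8.

w^3/8 + w^2/4 + w/2 + 1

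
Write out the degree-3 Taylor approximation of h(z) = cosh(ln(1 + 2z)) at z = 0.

-4*z^3 + 2*z^2 + 1

Substitute the inner expansion into the outer series and collect powers.
h(0) = 1
h′(0) = 0
h′′(0) = 4
h′′′(0) = -24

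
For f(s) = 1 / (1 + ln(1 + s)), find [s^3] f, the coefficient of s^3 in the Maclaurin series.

-7/3

Use the geometric series for the reciprocal, then substitute.
f(0) = 1
f′(0) = -1
f′′(0) = 3
f′′′(0) = -14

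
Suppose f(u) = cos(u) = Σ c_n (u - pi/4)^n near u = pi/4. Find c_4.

Differentiate repeatedly and evaluate at the center.
f(pi/4) = sqrt(2)/2
f′(pi/4) = -sqrt(2)/2
f′′(pi/4) = -sqrt(2)/2
f′′′(pi/4) = sqrt(2)/2
f^(4)(pi/4) = sqrt(2)/2
The Taylor polynomial is Σ f^(k)(pi/4)/k! · (u - pi/4)^k.

sqrt(2)/48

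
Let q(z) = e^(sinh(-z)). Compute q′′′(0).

-2

Plug the Maclaurin series of the inner function into that of the outer and collect terms.
The coefficient of z^3 in the expansion is -1/3, so q′′′(0) = 3! * (-1/3) = -2.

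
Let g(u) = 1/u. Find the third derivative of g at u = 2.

-3/8

Use the known series and substitute for the argument.
The coefficient of (u - 2)^3 in the expansion is -1/16, so g′′′(2) = 3! * (-1/16) = -3/8.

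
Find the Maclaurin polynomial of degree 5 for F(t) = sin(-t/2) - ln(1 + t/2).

-5*t^5/768 + t^4/64 - t^3/48 + t^2/8 - t

Combine the two series term by term.
F(0) = 0
F′(0) = -1
F′′(0) = 1/4
F′′′(0) = -1/8
F^(4)(0) = 3/8
F^(5)(0) = -25/32
Then c_k = F^(k)(0)/k! gives each Taylor coefficient.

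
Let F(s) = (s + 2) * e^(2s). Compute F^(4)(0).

Multiply each power in the prefactor through the base expansion.
The coefficient of s^4 in the expansion is 8/3, so F^(4)(0) = 4! * (8/3) = 64.

64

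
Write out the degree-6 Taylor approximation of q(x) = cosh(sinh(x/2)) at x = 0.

37*x^6/46080 + 5*x^4/384 + x^2/8 + 1

Substitute the inner expansion into the outer series and collect powers.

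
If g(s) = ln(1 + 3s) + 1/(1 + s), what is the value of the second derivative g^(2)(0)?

-7

Combine the two series term by term.
The coefficient of s^2 in the expansion is -7/2, so g′′(0) = 2! * (-7/2) = -7.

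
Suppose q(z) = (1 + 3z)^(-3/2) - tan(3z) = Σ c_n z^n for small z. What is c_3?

-1089/16

Add the two expansions coefficient-wise.
q(0) = 1
q′(0) = -15/2
q′′(0) = 135/4
q′′′(0) = -3267/8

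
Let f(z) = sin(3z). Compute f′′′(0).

The coefficient of z^3 in the expansion is -9/2, so f′′′(0) = 3! * (-9/2) = -27.

-27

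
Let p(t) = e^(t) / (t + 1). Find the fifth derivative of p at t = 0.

Multiply the numerator's expansion by the denominator's geometric series.
From the series, [t^5] p = -11/30; multiply by 5! = 120 to get -44.

-44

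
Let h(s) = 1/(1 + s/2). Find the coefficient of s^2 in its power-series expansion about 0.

1/4

h(0) = 1
h′(0) = -1/2
h′′(0) = 1/2
So c_2 = h′′(0)/2! = 1/4.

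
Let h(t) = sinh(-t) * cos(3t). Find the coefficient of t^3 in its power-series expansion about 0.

13/3

Multiply the two series term by term and collect like powers.
[t^0] = 0;  [t^1] = -1;  [t^2] = 0;  [t^3] = 13/3.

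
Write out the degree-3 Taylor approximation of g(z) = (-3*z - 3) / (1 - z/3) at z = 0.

-4*z^3/9 - 4*z^2/3 - 4*z - 3

Distribute the polynomial across the series and collect like powers.
g(0) = -3
g′(0) = -4
g′′(0) = -8/3
g′′′(0) = -8/3
Then c_k = g^(k)(0)/k! gives each Taylor coefficient.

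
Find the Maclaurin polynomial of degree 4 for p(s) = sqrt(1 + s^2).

p(0) = 1
p′(0) = 0
p′′(0) = 1
p′′′(0) = 0
p^(4)(0) = -3
Then c_k = p^(k)(0)/k! gives each Taylor coefficient.

-s^4/8 + s^2/2 + 1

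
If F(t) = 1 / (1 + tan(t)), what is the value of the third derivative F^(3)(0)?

Expand as Σ (-1)^k u^k with u equal to the inner function's series.
The coefficient of t^3 in the expansion is -4/3, so F′′′(0) = 3! * (-4/3) = -8.

-8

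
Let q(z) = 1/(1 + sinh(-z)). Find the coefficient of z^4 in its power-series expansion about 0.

4/3

Plug the Maclaurin series of the inner function into that of the outer and collect terms.
[z^0] = 1;  [z^1] = 1;  [z^2] = 1;  [z^3] = 7/6;  [z^4] = 4/3.
So c_4 = q^(4)(0)/4! = 4/3.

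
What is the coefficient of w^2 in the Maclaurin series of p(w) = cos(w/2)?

-1/8

p(0) = 1
p′(0) = 0
p′′(0) = -1/4
So c_2 = p′′(0)/2! = -1/8.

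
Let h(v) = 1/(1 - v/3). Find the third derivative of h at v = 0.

The coefficient of v^3 in the expansion is 1/27, so h′′′(0) = 3! * (1/27) = 2/9.

2/9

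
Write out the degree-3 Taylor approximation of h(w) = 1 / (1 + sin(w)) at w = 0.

Expand as Σ (-1)^k u^k with u equal to the inner function's series.
h(0) = 1
h′(0) = -1
h′′(0) = 2
h′′′(0) = -5
Dividing each by k! gives the coefficients c_0, ..., c_3.

-5*w^3/6 + w^2 - w + 1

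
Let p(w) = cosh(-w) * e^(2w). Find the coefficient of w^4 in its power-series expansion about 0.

Expand each factor separately, then convolve coefficients.
So c_4 = p^(4)(0)/4! = 41/24.

41/24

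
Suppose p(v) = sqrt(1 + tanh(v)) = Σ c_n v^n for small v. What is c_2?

-1/8

Let u equal the inner series; expand the outer function in u and truncate.
p(0) = 1
p′(0) = 1/2
p′′(0) = -1/4
Then c_k = p^(k)(0)/k! gives each Taylor coefficient.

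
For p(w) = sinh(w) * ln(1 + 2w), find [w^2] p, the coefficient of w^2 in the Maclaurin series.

2

Multiply the two series term by term and collect like powers.
p(0) = 0
p′(0) = 0
p′′(0) = 4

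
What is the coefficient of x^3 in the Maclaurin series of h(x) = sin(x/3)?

-1/162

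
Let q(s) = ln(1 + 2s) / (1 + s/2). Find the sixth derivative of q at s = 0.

Write out both Maclaurin series and multiply, keeping only the needed powers.
The coefficient of s^6 in the expansion is -1231/80, so q^(6)(0) = 6! * (-1231/80) = -11079.

-11079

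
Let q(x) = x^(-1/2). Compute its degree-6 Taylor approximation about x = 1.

231*(x - 1)^6/1024 - 63*(x - 1)^5/256 + 35*(x - 1)^4/128 - 5*(x - 1)^3/16 + 3*(x - 1)^2/8 - (x - 1)/2 + 1

[(x - 1)^0] = 1;  [(x - 1)^1] = -1/2;  [(x - 1)^2] = 3/8;  [(x - 1)^3] = -5/16;  [(x - 1)^4] = 35/128;  [(x - 1)^5] = -63/256;  [(x - 1)^6] = 231/1024.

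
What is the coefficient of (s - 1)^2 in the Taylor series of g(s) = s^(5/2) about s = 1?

15/8

g(1) = 1
g′(1) = 5/2
g′′(1) = 15/4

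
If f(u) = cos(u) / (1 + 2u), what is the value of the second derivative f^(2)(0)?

7

Multiply the two series term by term and collect like powers.
The coefficient of u^2 in the expansion is 7/2, so f′′(0) = 2! * (7/2) = 7.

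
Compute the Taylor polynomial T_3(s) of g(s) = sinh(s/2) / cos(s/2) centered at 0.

s^3/12 + s/2

Invert the denominator's series and multiply.
[s^0] = 0;  [s^1] = 1/2;  [s^2] = 0;  [s^3] = 1/12.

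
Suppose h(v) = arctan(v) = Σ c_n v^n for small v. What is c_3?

h(0) = 0
h′(0) = 1
h′′(0) = 0
h′′′(0) = -2

-1/3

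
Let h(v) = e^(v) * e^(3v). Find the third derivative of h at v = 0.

Multiply the two series term by term and collect like powers.
The coefficient of v^3 in the expansion is 32/3, so h′′′(0) = 3! * (32/3) = 64.

64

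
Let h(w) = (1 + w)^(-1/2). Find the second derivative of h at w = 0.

Apply the Taylor formula c_k = f^(k)(a)/k!.
From the series, [w^2] h = 3/8; multiply by 2! = 2 to get 3/4.

3/4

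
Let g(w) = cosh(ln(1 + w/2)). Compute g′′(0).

1/4

Let u equal the inner series; expand the outer function in u and truncate.
The coefficient of w^2 in the expansion is 1/8, so g′′(0) = 2! * (1/8) = 1/4.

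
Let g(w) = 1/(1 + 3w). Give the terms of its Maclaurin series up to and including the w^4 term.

81*w^4 - 27*w^3 + 9*w^2 - 3*w + 1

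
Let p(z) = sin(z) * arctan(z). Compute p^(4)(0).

Multiply the two series term by term and collect like powers.
From the series, [z^4] p = -1/2; multiply by 4! = 24 to get -12.

-12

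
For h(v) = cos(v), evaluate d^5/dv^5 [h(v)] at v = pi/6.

From the series, [(v - pi/6)^5] h = -1/240; multiply by 5! = 120 to get -1/2.

-1/2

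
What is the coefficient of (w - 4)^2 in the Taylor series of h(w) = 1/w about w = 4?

1/64

h(4) = 1/4
h′(4) = -1/16
h′′(4) = 1/32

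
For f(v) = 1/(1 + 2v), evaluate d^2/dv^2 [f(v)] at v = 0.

From the series, [v^2] f = 4; multiply by 2! = 2 to get 8.

8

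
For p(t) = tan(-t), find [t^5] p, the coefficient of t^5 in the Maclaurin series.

p(0) = 0
p′(0) = -1
p′′(0) = 0
p′′′(0) = -2
p^(4)(0) = 0
p^(5)(0) = -16
Dividing each by k! gives the coefficients c_0, ..., c_5.

-2/15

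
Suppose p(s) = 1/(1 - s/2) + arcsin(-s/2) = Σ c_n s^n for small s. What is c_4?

Add the two expansions coefficient-wise.
p(0) = 1
p′(0) = 0
p′′(0) = 1/2
p′′′(0) = 5/8
p^(4)(0) = 3/2

1/16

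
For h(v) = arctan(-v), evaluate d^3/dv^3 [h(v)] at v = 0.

2

Use the known series and substitute for the argument.
The coefficient of v^3 in the expansion is 1/3, so h′′′(0) = 3! * (1/3) = 2.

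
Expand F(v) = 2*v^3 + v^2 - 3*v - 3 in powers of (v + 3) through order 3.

2*(v + 3)^3 - 17*(v + 3)^2 + 45*(v + 3) - 39

Compute the successive derivatives at the expansion point and divide by k!.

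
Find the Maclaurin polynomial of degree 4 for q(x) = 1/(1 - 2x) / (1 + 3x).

Expand each factor separately, then convolve coefficients.
q(0) = 1
q′(0) = -1
q′′(0) = 14
q′′′(0) = -78
q^(4)(0) = 1320
Dividing each by k! gives the coefficients c_0, ..., c_4.

55*x^4 - 13*x^3 + 7*x^2 - x + 1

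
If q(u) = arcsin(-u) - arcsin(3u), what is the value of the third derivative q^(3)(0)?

-28

Combine the two series term by term.
The coefficient of u^3 in the expansion is -14/3, so q′′′(0) = 3! * (-14/3) = -28.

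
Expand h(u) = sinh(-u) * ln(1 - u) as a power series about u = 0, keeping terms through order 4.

u^4/2 + u^3/2 + u^2

Take the Cauchy product of the two expansions.
h(0) = 0
h′(0) = 0
h′′(0) = 2
h′′′(0) = 3
h^(4)(0) = 12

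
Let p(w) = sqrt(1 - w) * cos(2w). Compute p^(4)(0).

337/16

Write out both Maclaurin series and multiply, keeping only the needed powers.
From the series, [w^4] p = 337/384; multiply by 4! = 24 to get 337/16.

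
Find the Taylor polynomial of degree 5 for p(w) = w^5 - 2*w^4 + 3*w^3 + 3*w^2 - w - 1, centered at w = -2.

Compute the successive derivatives at the expansion point and divide by k!.
p(-2) = -75
p′(-2) = 167
p′′(-2) = -286
p′′′(-2) = 354
p^(4)(-2) = -288
p^(5)(-2) = 120

(w + 2)^5 - 12*(w + 2)^4 + 59*(w + 2)^3 - 143*(w + 2)^2 + 167*(w + 2) - 75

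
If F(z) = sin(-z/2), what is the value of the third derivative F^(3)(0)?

From the series, [z^3] F = 1/48; multiply by 3! = 6 to get 1/8.

1/8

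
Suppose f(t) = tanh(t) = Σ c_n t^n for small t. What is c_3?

-1/3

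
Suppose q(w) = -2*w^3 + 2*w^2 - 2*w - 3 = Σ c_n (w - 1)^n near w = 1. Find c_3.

q(1) = -5
q′(1) = -4
q′′(1) = -8
q′′′(1) = -12

-2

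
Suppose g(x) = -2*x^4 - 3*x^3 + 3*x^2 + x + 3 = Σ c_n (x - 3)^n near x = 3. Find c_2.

-132

Compute the successive derivatives at the expansion point and divide by k!.
g(3) = -210
g′(3) = -278
g′′(3) = -264
So c_2 = g′′(3)/2! = -132.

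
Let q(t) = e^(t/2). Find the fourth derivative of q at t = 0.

1/16

From the series, [t^4] q = 1/384; multiply by 4! = 24 to get 1/16.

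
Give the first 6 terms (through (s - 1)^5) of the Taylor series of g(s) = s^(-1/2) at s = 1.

-63*(s - 1)^5/256 + 35*(s - 1)^4/128 - 5*(s - 1)^3/16 + 3*(s - 1)^2/8 - (s - 1)/2 + 1

g(1) = 1
g′(1) = -1/2
g′′(1) = 3/4
g′′′(1) = -15/8
g^(4)(1) = 105/16
g^(5)(1) = -945/32
Dividing each by k! gives the coefficients c_0, ..., c_5.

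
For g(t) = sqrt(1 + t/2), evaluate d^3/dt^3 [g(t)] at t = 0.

The coefficient of t^3 in the expansion is 1/128, so g′′′(0) = 3! * (1/128) = 3/64.

3/64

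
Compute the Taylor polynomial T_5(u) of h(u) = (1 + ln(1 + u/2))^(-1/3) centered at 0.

-7051*u^5/233280 + 671*u^4/15552 - 41*u^3/648 + 7*u^2/72 - u/6 + 1

Plug the Maclaurin series of the inner function into that of the outer and collect terms.
[u^0] = 1;  [u^1] = -1/6;  [u^2] = 7/72;  [u^3] = -41/648;  [u^4] = 671/15552;  [u^5] = -7051/233280.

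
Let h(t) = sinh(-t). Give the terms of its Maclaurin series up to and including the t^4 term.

-t^3/6 - t

Apply the Taylor formula c_k = f^(k)(a)/k!.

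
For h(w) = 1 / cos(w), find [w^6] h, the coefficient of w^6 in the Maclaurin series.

Divide the numerator series by the denominator series (power-series long division).
[w^0] = 1;  [w^1] = 0;  [w^2] = 1/2;  [w^3] = 0;  [w^4] = 5/24;  [w^5] = 0;  [w^6] = 61/720.

61/720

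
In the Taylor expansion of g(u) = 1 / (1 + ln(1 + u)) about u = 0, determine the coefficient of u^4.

Expand as Σ (-1)^k u^k with u equal to the inner function's series.
g(0) = 1
g′(0) = -1
g′′(0) = 3
g′′′(0) = -14
g^(4)(0) = 88
So c_4 = g^(4)(0)/4! = 11/3.

11/3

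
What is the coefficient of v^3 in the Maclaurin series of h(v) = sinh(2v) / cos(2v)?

Invert the denominator's series and multiply.
So c_3 = h′′′(0)/3! = 16/3.

16/3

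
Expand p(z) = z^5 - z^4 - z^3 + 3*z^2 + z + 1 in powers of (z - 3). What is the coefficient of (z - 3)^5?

1

c_5 = p^(5)(3)/5! = 1.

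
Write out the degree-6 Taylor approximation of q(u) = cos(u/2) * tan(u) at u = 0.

Multiply the two series term by term and collect like powers.
q(0) = 0
q′(0) = 1
q′′(0) = 0
q′′′(0) = 5/4
q^(4)(0) = 0
q^(5)(0) = 181/16
q^(6)(0) = 0
Dividing each by k! gives the coefficients c_0, ..., c_6.

181*u^5/1920 + 5*u^3/24 + u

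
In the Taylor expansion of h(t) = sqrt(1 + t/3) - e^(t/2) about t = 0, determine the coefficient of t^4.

-1/324

Add the two expansions coefficient-wise.
h(0) = 0
h′(0) = -1/3
h′′(0) = -5/18
h′′′(0) = -1/9
h^(4)(0) = -2/27
So c_4 = h^(4)(0)/4! = -1/324.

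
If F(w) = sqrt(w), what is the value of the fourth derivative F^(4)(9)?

Compute the successive derivatives at the expansion point and divide by k!.
The coefficient of (w - 9)^4 in the expansion is -5/279936, so F^(4)(9) = 4! * (-5/279936) = -5/11664.

-5/11664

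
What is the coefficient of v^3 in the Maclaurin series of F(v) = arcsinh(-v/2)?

1/48

F(0) = 0
F′(0) = -1/2
F′′(0) = 0
F′′′(0) = 1/8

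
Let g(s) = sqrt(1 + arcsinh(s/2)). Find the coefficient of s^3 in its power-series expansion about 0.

-1/384

Plug the Maclaurin series of the inner function into that of the outer and collect terms.
g(0) = 1
g′(0) = 1/4
g′′(0) = -1/16
g′′′(0) = -1/64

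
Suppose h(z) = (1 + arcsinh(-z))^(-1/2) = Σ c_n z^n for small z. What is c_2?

3/8

Let u equal the inner series; expand the outer function in u and truncate.
[z^0] = 1;  [z^1] = 1/2;  [z^2] = 3/8.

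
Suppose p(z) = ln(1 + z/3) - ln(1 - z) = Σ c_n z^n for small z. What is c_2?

Add the two expansions coefficient-wise.
p(0) = 0
p′(0) = 4/3
p′′(0) = 8/9

4/9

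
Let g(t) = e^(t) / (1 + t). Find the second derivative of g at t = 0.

1

Take the Cauchy product of the two expansions.
The coefficient of t^2 in the expansion is 1/2, so g′′(0) = 2! * (1/2) = 1.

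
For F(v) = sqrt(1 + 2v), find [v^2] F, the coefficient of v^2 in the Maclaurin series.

Differentiate repeatedly and evaluate at the center.
F(0) = 1
F′(0) = 1
F′′(0) = -1
Then c_k = F^(k)(0)/k! gives each Taylor coefficient.

-1/2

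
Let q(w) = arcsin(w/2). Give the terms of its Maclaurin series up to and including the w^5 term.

Use the known series and substitute for the argument.
[w^0] = 0;  [w^1] = 1/2;  [w^2] = 0;  [w^3] = 1/48;  [w^4] = 0;  [w^5] = 3/1280.

3*w^5/1280 + w^3/48 + w/2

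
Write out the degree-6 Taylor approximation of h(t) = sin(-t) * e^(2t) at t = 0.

-11*t^6/180 - 41*t^5/120 - t^4 - 11*t^3/6 - 2*t^2 - t

Multiply the two series term by term and collect like powers.
h(0) = 0
h′(0) = -1
h′′(0) = -4
h′′′(0) = -11
h^(4)(0) = -24
h^(5)(0) = -41
h^(6)(0) = -44
The Taylor polynomial is Σ h^(k)(0)/k! · t^k.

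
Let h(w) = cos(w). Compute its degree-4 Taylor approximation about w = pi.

-(w - pi)^4/24 + (w - pi)^2/2 - 1

h(pi) = -1
h′(pi) = 0
h′′(pi) = 1
h′′′(pi) = 0
h^(4)(pi) = -1
Dividing each by k! gives the coefficients c_0, ..., c_4.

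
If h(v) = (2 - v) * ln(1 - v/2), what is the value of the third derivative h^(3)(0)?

Shift and add copies of the series according to the polynomial's terms.
From the series, [v^3] h = 1/24; multiply by 3! = 6 to get 1/4.

1/4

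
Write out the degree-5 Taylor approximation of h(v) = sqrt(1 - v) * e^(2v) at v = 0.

-1781*v^5/3840 - 53*v^4/128 + v^3/48 + 7*v^2/8 + 3*v/2 + 1

Write out both Maclaurin series and multiply, keeping only the needed powers.
h(0) = 1
h′(0) = 3/2
h′′(0) = 7/4
h′′′(0) = 1/8
h^(4)(0) = -159/16
h^(5)(0) = -1781/32
Dividing each by k! gives the coefficients c_0, ..., c_5.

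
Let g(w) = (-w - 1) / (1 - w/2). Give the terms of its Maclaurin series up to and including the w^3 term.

Multiply each power in the prefactor through the base expansion.

-3*w^3/8 - 3*w^2/4 - 3*w/2 - 1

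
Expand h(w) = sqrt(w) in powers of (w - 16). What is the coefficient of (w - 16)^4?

Differentiate repeatedly and evaluate at the center.

-5/2097152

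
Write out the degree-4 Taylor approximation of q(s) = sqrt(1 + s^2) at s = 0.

Compute the successive derivatives at the expansion point and divide by k!.
q(0) = 1
q′(0) = 0
q′′(0) = 1
q′′′(0) = 0
q^(4)(0) = -3

-s^4/8 + s^2/2 + 1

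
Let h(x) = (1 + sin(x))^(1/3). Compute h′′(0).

Let u equal the inner series; expand the outer function in u and truncate.
From the series, [x^2] h = -1/9; multiply by 2! = 2 to get -2/9.

-2/9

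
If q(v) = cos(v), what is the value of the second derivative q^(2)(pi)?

1

Use the known series and substitute for the argument.
From the series, [(v - pi)^2] q = 1/2; multiply by 2! = 2 to get 1.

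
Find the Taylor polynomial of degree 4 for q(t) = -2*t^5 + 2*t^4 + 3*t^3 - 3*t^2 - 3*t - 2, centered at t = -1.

12*(t + 1)^4 - 25*(t + 1)^3 + 20*(t + 1)^2 - 6*(t + 1) - 1

Use the known series and substitute for the argument.
[(t + 1)^0] = -1;  [(t + 1)^1] = -6;  [(t + 1)^2] = 20;  [(t + 1)^3] = -25;  [(t + 1)^4] = 12.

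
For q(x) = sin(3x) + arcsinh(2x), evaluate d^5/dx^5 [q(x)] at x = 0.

531

Expand each term separately and add.
The coefficient of x^5 in the expansion is 177/40, so q^(5)(0) = 5! * (177/40) = 531.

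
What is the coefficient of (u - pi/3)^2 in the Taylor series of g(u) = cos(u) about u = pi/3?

-1/4

[(u - pi/3)^0] = 1/2;  [(u - pi/3)^1] = -sqrt(3)/2;  [(u - pi/3)^2] = -1/4.
So c_2 = g′′(pi/3)/2! = -1/4.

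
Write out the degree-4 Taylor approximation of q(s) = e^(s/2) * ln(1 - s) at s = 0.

Expand each factor separately, then convolve coefficients.
q(0) = 0
q′(0) = -1
q′′(0) = -2
q′′′(0) = -17/4
q^(4)(0) = -12

-s^4/2 - 17*s^3/24 - s^2 - s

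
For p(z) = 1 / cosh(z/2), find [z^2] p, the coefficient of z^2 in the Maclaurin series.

-1/8

Write the quotient as an unknown series and match coefficients against numerator = denominator · series.
[z^0] = 1;  [z^1] = 0;  [z^2] = -1/8.
So c_2 = p′′(0)/2! = -1/8.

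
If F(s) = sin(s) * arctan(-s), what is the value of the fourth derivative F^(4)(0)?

Write out both Maclaurin series and multiply, keeping only the needed powers.
From the series, [s^4] F = 1/2; multiply by 4! = 24 to get 12.

12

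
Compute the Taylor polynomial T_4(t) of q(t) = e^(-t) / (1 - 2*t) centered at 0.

233*t^4/24 + 29*t^3/6 + 5*t^2/2 + t + 1

Expand 1/(denominator) as a geometric series and multiply by the numerator's series.
[t^0] = 1;  [t^1] = 1;  [t^2] = 5/2;  [t^3] = 29/6;  [t^4] = 233/24.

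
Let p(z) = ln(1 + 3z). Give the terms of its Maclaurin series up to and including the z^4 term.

p(0) = 0
p′(0) = 3
p′′(0) = -9
p′′′(0) = 54
p^(4)(0) = -486
Dividing each by k! gives the coefficients c_0, ..., c_4.

-81*z^4/4 + 9*z^3 - 9*z^2/2 + 3*z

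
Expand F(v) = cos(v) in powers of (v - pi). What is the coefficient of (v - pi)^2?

[(v - pi)^0] = -1;  [(v - pi)^1] = 0;  [(v - pi)^2] = 1/2.
So c_2 = F′′(pi)/2! = 1/2.

1/2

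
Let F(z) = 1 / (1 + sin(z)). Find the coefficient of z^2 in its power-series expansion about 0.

1

Use the geometric series for the reciprocal, then substitute.
F(0) = 1
F′(0) = -1
F′′(0) = 2
The Taylor polynomial is Σ F^(k)(0)/k! · z^k.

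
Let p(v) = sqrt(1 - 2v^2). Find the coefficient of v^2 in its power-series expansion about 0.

Differentiate repeatedly and evaluate at the center.

-1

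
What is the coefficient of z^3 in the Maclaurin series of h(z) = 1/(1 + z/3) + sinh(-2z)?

Add the two expansions coefficient-wise.
[z^0] = 1;  [z^1] = -7/3;  [z^2] = 1/9;  [z^3] = -37/27.
So c_3 = h′′′(0)/3! = -37/27.

-37/27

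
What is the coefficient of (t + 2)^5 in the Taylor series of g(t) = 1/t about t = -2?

Apply the Taylor formula c_k = f^(k)(a)/k!.
[(t + 2)^0] = -1/2;  [(t + 2)^1] = -1/4;  [(t + 2)^2] = -1/8;  [(t + 2)^3] = -1/16;  [(t + 2)^4] = -1/32;  [(t + 2)^5] = -1/64.

-1/64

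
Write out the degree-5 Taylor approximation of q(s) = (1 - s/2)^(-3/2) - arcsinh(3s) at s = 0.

-743031*s^5/40960 + 315*s^4/2048 + 611*s^3/128 + 15*s^2/32 - 9*s/4 + 1

Expand each term separately and add.
q(0) = 1
q′(0) = -9/4
q′′(0) = 15/16
q′′′(0) = 1833/64
q^(4)(0) = 945/256
q^(5)(0) = -2229093/1024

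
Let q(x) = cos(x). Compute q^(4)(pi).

From the series, [(x - pi)^4] q = -1/24; multiply by 4! = 24 to get -1.

-1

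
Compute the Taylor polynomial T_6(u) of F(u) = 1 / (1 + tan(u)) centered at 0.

Use the geometric series for the reciprocal, then substitute.
F(0) = 1
F′(0) = -1
F′′(0) = 2
F′′′(0) = -8
F^(4)(0) = 40
F^(5)(0) = -256
F^(6)(0) = 1952
Dividing each by k! gives the coefficients c_0, ..., c_6.

122*u^6/45 - 32*u^5/15 + 5*u^4/3 - 4*u^3/3 + u^2 - u + 1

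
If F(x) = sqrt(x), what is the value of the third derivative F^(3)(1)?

The coefficient of (x - 1)^3 in the expansion is 1/16, so F′′′(1) = 3! * (1/16) = 3/8.

3/8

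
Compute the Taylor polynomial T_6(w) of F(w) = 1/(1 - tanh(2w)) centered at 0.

128*w^6/45 + 64*w^5/15 + 16*w^4/3 + 16*w^3/3 + 4*w^2 + 2*w + 1

Let u equal the inner series; expand the outer function in u and truncate.
F(0) = 1
F′(0) = 2
F′′(0) = 8
F′′′(0) = 32
F^(4)(0) = 128
F^(5)(0) = 512
F^(6)(0) = 2048
Dividing each by k! gives the coefficients c_0, ..., c_6.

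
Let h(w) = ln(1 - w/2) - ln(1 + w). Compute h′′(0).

Combine the two series term by term.
The coefficient of w^2 in the expansion is 3/8, so h′′(0) = 2! * (3/8) = 3/4.

3/4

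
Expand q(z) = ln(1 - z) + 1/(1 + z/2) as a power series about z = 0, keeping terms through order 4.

Combine the two series term by term.
q(0) = 1
q′(0) = -3/2
q′′(0) = -1/2
q′′′(0) = -11/4
q^(4)(0) = -9/2

-3*z^4/16 - 11*z^3/24 - z^2/4 - 3*z/2 + 1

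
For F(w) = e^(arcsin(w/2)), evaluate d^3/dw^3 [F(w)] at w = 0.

1/4

Compose series: expand the inner function first, then feed it into the outer expansion.
The coefficient of w^3 in the expansion is 1/24, so F′′′(0) = 3! * (1/24) = 1/4.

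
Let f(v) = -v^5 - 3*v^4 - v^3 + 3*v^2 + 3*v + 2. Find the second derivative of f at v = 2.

-310

The coefficient of (v - 2)^2 in the expansion is -155, so f′′(2) = 2! * (-155) = -310.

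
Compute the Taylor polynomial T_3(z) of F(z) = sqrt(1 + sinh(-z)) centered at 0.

Compose series: expand the inner function first, then feed it into the outer expansion.
F(0) = 1
F′(0) = -1/2
F′′(0) = -1/4
F′′′(0) = -7/8
Dividing each by k! gives the coefficients c_0, ..., c_3.

-7*z^3/48 - z^2/8 - z/2 + 1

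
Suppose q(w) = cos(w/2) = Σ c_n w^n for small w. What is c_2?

-1/8

q(0) = 1
q′(0) = 0
q′′(0) = -1/4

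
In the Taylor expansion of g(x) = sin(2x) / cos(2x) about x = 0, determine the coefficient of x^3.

Write the quotient as an unknown series and match coefficients against numerator = denominator · series.
[x^0] = 0;  [x^1] = 2;  [x^2] = 0;  [x^3] = 8/3.

8/3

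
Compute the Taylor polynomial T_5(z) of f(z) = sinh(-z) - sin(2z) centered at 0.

-11*z^5/40 + 7*z^3/6 - 3*z

Expand each term separately and add.
[z^0] = 0;  [z^1] = -3;  [z^2] = 0;  [z^3] = 7/6;  [z^4] = 0;  [z^5] = -11/40.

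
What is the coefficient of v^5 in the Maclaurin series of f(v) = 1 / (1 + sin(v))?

Expand as Σ (-1)^k u^k with u equal to the inner function's series.
f(0) = 1
f′(0) = -1
f′′(0) = 2
f′′′(0) = -5
f^(4)(0) = 16
f^(5)(0) = -61

-61/120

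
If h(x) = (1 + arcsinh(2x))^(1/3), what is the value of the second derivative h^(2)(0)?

Let u equal the inner series; expand the outer function in u and truncate.
The coefficient of x^2 in the expansion is -4/9, so h′′(0) = 2! * (-4/9) = -8/9.

-8/9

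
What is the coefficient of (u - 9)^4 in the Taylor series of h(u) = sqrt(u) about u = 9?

-5/279936

Use the known series and substitute for the argument.
[(u - 9)^0] = 3;  [(u - 9)^1] = 1/6;  [(u - 9)^2] = -1/216;  [(u - 9)^3] = 1/3888;  [(u - 9)^4] = -5/279936.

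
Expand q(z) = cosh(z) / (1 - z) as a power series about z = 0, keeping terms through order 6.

1111*z^6/720 + 37*z^5/24 + 37*z^4/24 + 3*z^3/2 + 3*z^2/2 + z + 1

Write out both Maclaurin series and multiply, keeping only the needed powers.
q(0) = 1
q′(0) = 1
q′′(0) = 3
q′′′(0) = 9
q^(4)(0) = 37
q^(5)(0) = 185
q^(6)(0) = 1111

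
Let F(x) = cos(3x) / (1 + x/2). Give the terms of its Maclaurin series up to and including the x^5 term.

Expand each factor separately, then convolve coefficients.
[x^0] = 1;  [x^1] = -1/2;  [x^2] = -17/4;  [x^3] = 17/8;  [x^4] = 37/16;  [x^5] = -37/32.

-37*x^5/32 + 37*x^4/16 + 17*x^3/8 - 17*x^2/4 - x/2 + 1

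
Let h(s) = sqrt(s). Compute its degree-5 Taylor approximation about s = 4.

7*(s - 4)^5/131072 - 5*(s - 4)^4/16384 + (s - 4)^3/512 - (s - 4)^2/64 + (s - 4)/4 + 2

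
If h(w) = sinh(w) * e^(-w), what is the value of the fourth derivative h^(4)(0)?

Expand each factor separately, then convolve coefficients.
The coefficient of w^4 in the expansion is -1/3, so h^(4)(0) = 4! * (-1/3) = -8.

-8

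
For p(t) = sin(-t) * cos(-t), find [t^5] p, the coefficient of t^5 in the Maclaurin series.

Take the Cauchy product of the two expansions.
p(0) = 0
p′(0) = -1
p′′(0) = 0
p′′′(0) = 4
p^(4)(0) = 0
p^(5)(0) = -16
So c_5 = p^(5)(0)/5! = -2/15.

-2/15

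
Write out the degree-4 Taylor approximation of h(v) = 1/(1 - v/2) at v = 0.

v^4/16 + v^3/8 + v^2/4 + v/2 + 1

Use the known series and substitute for the argument.
h(0) = 1
h′(0) = 1/2
h′′(0) = 1/2
h′′′(0) = 3/4
h^(4)(0) = 3/2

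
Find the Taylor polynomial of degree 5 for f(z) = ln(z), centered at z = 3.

[(z - 3)^0] = ln(3);  [(z - 3)^1] = 1/3;  [(z - 3)^2] = -1/18;  [(z - 3)^3] = 1/81;  [(z - 3)^4] = -1/324;  [(z - 3)^5] = 1/1215.

(z - 3)^5/1215 - (z - 3)^4/324 + (z - 3)^3/81 - (z - 3)^2/18 + (z - 3)/3 + ln(3)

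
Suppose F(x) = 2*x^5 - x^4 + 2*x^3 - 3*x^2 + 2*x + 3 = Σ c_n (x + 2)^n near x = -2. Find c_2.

[(x + 2)^0] = -109;  [(x + 2)^1] = 230;  [(x + 2)^2] = -199.
So c_2 = F′′(-2)/2! = -199.

-199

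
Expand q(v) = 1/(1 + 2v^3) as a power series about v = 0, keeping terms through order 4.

1 - 2*v^3

q(0) = 1
q′(0) = 0
q′′(0) = 0
q′′′(0) = -12
q^(4)(0) = 0
Then c_k = q^(k)(0)/k! gives each Taylor coefficient.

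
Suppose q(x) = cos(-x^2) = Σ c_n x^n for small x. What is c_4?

-1/2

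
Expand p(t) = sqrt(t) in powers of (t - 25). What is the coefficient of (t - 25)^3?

c_3 = p′′′(25)/3! = 1/50000.

1/50000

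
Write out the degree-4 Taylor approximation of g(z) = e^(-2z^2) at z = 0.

2*z^4 - 2*z^2 + 1

Compute the successive derivatives at the expansion point and divide by k!.
[z^0] = 1;  [z^1] = 0;  [z^2] = -2;  [z^3] = 0;  [z^4] = 2.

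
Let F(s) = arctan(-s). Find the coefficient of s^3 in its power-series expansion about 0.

[s^0] = 0;  [s^1] = -1;  [s^2] = 0;  [s^3] = 1/3.

1/3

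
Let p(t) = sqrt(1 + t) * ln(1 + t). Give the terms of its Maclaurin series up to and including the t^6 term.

31*t^6/960 - 71*t^5/1920 + t^4/24 - t^3/24 + t

Take the Cauchy product of the two expansions.
[t^0] = 0;  [t^1] = 1;  [t^2] = 0;  [t^3] = -1/24;  [t^4] = 1/24;  [t^5] = -71/1920;  [t^6] = 31/960.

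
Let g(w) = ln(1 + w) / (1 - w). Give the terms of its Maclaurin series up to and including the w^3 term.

5*w^3/6 + w^2/2 + w

Take the Cauchy product of the two expansions.
g(0) = 0
g′(0) = 1
g′′(0) = 1
g′′′(0) = 5
Then c_k = g^(k)(0)/k! gives each Taylor coefficient.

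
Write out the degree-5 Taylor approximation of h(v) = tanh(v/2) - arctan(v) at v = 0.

Expand each term separately and add.
[v^0] = 0;  [v^1] = -1/2;  [v^2] = 0;  [v^3] = 7/24;  [v^4] = 0;  [v^5] = -47/240.

-47*v^5/240 + 7*v^3/24 - v/2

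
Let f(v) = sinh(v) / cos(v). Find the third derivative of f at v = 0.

4

Write the quotient as an unknown series and match coefficients against numerator = denominator · series.
From the series, [v^3] f = 2/3; multiply by 3! = 6 to get 4.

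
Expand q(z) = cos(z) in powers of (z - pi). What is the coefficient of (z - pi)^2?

q(pi) = -1
q′(pi) = 0
q′′(pi) = 1
So c_2 = q′′(pi)/2! = 1/2.

1/2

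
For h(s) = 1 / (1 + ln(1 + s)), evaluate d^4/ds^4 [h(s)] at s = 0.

88

Expand as Σ (-1)^k u^k with u equal to the inner function's series.
The coefficient of s^4 in the expansion is 11/3, so h^(4)(0) = 4! * (11/3) = 88.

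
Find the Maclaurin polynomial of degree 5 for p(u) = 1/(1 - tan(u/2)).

Plug the Maclaurin series of the inner function into that of the outer and collect terms.
p(0) = 1
p′(0) = 1/2
p′′(0) = 1/2
p′′′(0) = 1
p^(4)(0) = 5/2
p^(5)(0) = 8
Then c_k = p^(k)(0)/k! gives each Taylor coefficient.

u^5/15 + 5*u^4/48 + u^3/6 + u^2/4 + u/2 + 1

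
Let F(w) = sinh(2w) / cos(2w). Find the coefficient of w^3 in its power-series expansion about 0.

16/3

Write the quotient as an unknown series and match coefficients against numerator = denominator · series.
F(0) = 0
F′(0) = 2
F′′(0) = 0
F′′′(0) = 32
So c_3 = F′′′(0)/3! = 16/3.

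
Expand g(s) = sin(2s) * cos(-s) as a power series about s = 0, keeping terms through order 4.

Multiply the two series term by term and collect like powers.
[s^0] = 0;  [s^1] = 2;  [s^2] = 0;  [s^3] = -7/3;  [s^4] = 0.

-7*s^3/3 + 2*s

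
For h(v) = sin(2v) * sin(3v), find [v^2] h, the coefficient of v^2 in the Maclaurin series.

6

Write out both Maclaurin series and multiply, keeping only the needed powers.
[v^0] = 0;  [v^1] = 0;  [v^2] = 6.
So c_2 = h′′(0)/2! = 6.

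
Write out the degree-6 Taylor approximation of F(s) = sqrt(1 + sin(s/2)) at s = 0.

Substitute the inner expansion into the outer series and collect powers.

-s^6/2949120 + s^5/122880 + s^4/6144 - s^3/384 - s^2/32 + s/4 + 1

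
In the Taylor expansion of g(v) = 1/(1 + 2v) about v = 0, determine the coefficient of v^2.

4

[v^0] = 1;  [v^1] = -2;  [v^2] = 4.
So c_2 = g′′(0)/2! = 4.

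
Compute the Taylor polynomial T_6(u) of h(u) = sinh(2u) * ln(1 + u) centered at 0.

10*u^6/9 - 7*u^5/6 + 2*u^4 - u^3 + 2*u^2

Take the Cauchy product of the two expansions.
h(0) = 0
h′(0) = 0
h′′(0) = 4
h′′′(0) = -6
h^(4)(0) = 48
h^(5)(0) = -140
h^(6)(0) = 800
Then c_k = h^(k)(0)/k! gives each Taylor coefficient.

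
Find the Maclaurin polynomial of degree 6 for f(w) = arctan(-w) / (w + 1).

Multiply the numerator's expansion by the denominator's geometric series.

13*w^6/15 - 13*w^5/15 + 2*w^4/3 - 2*w^3/3 + w^2 - w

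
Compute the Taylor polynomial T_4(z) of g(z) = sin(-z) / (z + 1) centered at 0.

5*z^4/6 - 5*z^3/6 + z^2 - z

Multiply the numerator's expansion by the denominator's geometric series.
g(0) = 0
g′(0) = -1
g′′(0) = 2
g′′′(0) = -5
g^(4)(0) = 20
Dividing each by k! gives the coefficients c_0, ..., c_4.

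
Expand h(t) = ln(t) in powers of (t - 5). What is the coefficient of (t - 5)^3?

Compute the successive derivatives at the expansion point and divide by k!.
h(5) = ln(5)
h′(5) = 1/5
h′′(5) = -1/25
h′′′(5) = 2/125

1/375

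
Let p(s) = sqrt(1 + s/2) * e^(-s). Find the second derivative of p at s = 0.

7/16

Expand each factor separately, then convolve coefficients.
The coefficient of s^2 in the expansion is 7/32, so p′′(0) = 2! * (7/32) = 7/16.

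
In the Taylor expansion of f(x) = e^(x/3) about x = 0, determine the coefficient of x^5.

1/29160

Differentiate repeatedly and evaluate at the center.
f(0) = 1
f′(0) = 1/3
f′′(0) = 1/9
f′′′(0) = 1/27
f^(4)(0) = 1/81
f^(5)(0) = 1/243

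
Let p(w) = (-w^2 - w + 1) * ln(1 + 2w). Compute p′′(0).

Multiply each power in the prefactor through the base expansion.
The coefficient of w^2 in the expansion is -4, so p′′(0) = 2! * (-4) = -8.

-8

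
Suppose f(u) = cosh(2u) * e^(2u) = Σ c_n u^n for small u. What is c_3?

16/3

Expand each factor separately, then convolve coefficients.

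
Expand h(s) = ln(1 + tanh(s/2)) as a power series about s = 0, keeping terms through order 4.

Compose series: expand the inner function first, then feed it into the outer expansion.

s^4/192 - s^2/8 + s/2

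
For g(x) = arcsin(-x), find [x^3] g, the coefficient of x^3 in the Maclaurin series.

-1/6

c_3 = g′′′(0)/3! = -1/6.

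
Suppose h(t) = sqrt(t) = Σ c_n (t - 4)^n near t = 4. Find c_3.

Compute the successive derivatives at the expansion point and divide by k!.
So c_3 = h′′′(4)/3! = 1/512.

1/512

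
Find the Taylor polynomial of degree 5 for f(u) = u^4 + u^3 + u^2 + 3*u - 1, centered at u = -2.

Compute the successive derivatives at the expansion point and divide by k!.
f(-2) = 5
f′(-2) = -21
f′′(-2) = 38
f′′′(-2) = -42
f^(4)(-2) = 24
f^(5)(-2) = 0

(u + 2)^4 - 7*(u + 2)^3 + 19*(u + 2)^2 - 21*(u + 2) + 5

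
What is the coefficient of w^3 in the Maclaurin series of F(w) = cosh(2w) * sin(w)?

11/6

Multiply the two series term by term and collect like powers.
[w^0] = 0;  [w^1] = 1;  [w^2] = 0;  [w^3] = 11/6.
So c_3 = F′′′(0)/3! = 11/6.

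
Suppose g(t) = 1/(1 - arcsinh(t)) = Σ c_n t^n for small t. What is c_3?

5/6

Substitute the inner expansion into the outer series and collect powers.
g(0) = 1
g′(0) = 1
g′′(0) = 2
g′′′(0) = 5
So c_3 = g′′′(0)/3! = 5/6.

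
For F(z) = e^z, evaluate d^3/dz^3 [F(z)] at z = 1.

e

Differentiate repeatedly and evaluate at the center.
From the series, [(z - 1)^3] F = e/6; multiply by 3! = 6 to get e.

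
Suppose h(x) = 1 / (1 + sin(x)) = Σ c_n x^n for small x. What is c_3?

-5/6

Expand as Σ (-1)^k u^k with u equal to the inner function's series.
So c_3 = h′′′(0)/3! = -5/6.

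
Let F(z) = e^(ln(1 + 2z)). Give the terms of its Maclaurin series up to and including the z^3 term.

2*z + 1

Let u equal the inner series; expand the outer function in u and truncate.
F(0) = 1
F′(0) = 2
F′′(0) = 0
F′′′(0) = 0
The Taylor polynomial is Σ F^(k)(0)/k! · z^k.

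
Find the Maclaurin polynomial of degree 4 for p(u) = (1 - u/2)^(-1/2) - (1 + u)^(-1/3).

Combine the two series term by term.
p(0) = 0
p′(0) = 7/12
p′′(0) = -37/144
p′′′(0) = 2197/1728
p^(4)(0) = -63175/20736

-63175*u^4/497664 + 2197*u^3/10368 - 37*u^2/288 + 7*u/12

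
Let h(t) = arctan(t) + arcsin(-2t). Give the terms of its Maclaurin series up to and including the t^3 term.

-5*t^3/3 - t

Combine the two series term by term.
h(0) = 0
h′(0) = -1
h′′(0) = 0
h′′′(0) = -10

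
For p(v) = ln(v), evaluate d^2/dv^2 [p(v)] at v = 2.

Use the known series and substitute for the argument.
The coefficient of (v - 2)^2 in the expansion is -1/8, so p′′(2) = 2! * (-1/8) = -1/4.

-1/4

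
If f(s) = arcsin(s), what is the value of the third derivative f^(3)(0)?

1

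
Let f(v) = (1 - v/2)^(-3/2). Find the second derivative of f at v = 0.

15/16

Differentiate repeatedly and evaluate at the center.
The coefficient of v^2 in the expansion is 15/32, so f′′(0) = 2! * (15/32) = 15/16.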